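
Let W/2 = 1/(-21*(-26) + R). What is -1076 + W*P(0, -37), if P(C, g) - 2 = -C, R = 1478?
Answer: -544455/506 ≈ -1076.0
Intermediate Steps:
P(C, g) = 2 - C
W = 1/1012 (W = 2/(-21*(-26) + 1478) = 2/(546 + 1478) = 2/2024 = 2*(1/2024) = 1/1012 ≈ 0.00098814)
-1076 + W*P(0, -37) = -1076 + (2 - 1*0)/1012 = -1076 + (2 + 0)/1012 = -1076 + (1/1012)*2 = -1076 + 1/506 = -544455/506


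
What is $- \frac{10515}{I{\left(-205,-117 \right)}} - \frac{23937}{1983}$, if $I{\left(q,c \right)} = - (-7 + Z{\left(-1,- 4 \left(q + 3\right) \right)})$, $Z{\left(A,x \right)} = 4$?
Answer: $- \frac{2324784}{661} \approx -3517.1$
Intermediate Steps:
$I{\left(q,c \right)} = 3$ ($I{\left(q,c \right)} = - (-7 + 4) = \left(-1\right) \left(-3\right) = 3$)
$- \frac{10515}{I{\left(-205,-117 \right)}} - \frac{23937}{1983} = - \frac{10515}{3} - \frac{23937}{1983} = \left(-10515\right) \frac{1}{3} - \frac{7979}{661} = -3505 - \frac{7979}{661} = - \frac{2324784}{661}$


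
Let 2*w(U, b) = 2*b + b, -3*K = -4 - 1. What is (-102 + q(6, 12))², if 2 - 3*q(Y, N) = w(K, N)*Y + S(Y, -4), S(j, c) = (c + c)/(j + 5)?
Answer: 2274064/121 ≈ 18794.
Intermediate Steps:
K = 5/3 (K = -(-4 - 1)/3 = -⅓*(-5) = 5/3 ≈ 1.6667)
S(j, c) = 2*c/(5 + j) (S(j, c) = (2*c)/(5 + j) = 2*c/(5 + j))
w(U, b) = 3*b/2 (w(U, b) = (2*b + b)/2 = (3*b)/2 = 3*b/2)
q(Y, N) = ⅔ + 8/(3*(5 + Y)) - N*Y/2 (q(Y, N) = ⅔ - ((3*N/2)*Y + 2*(-4)/(5 + Y))/3 = ⅔ - (3*N*Y/2 - 8/(5 + Y))/3 = ⅔ - (-8/(5 + Y) + 3*N*Y/2)/3 = ⅔ + (8/(3*(5 + Y)) - N*Y/2) = ⅔ + 8/(3*(5 + Y)) - N*Y/2)
(-102 + q(6, 12))² = (-102 + (16 + (4 - 3*12*6)*(5 + 6))/(6*(5 + 6)))² = (-102 + (⅙)*(16 + (4 - 216)*11)/11)² = (-102 + (⅙)*(1/11)*(16 - 212*11))² = (-102 + (⅙)*(1/11)*(16 - 2332))² = (-102 + (⅙)*(1/11)*(-2316))² = (-102 - 386/11)² = (-1508/11)² = 2274064/121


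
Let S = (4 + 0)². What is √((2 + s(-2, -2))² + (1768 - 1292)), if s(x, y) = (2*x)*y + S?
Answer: 24*√2 ≈ 33.941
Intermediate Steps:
S = 16 (S = 4² = 16)
s(x, y) = 16 + 2*x*y (s(x, y) = (2*x)*y + 16 = 2*x*y + 16 = 16 + 2*x*y)
√((2 + s(-2, -2))² + (1768 - 1292)) = √((2 + (16 + 2*(-2)*(-2)))² + (1768 - 1292)) = √((2 + (16 + 8))² + 476) = √((2 + 24)² + 476) = √(26² + 476) = √(676 + 476) = √1152 = 24*√2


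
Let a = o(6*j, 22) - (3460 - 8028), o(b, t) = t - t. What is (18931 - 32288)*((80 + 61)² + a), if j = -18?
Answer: -326565293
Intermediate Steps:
o(b, t) = 0
a = 4568 (a = 0 - (3460 - 8028) = 0 - 1*(-4568) = 0 + 4568 = 4568)
(18931 - 32288)*((80 + 61)² + a) = (18931 - 32288)*((80 + 61)² + 4568) = -13357*(141² + 4568) = -13357*(19881 + 4568) = -13357*24449 = -326565293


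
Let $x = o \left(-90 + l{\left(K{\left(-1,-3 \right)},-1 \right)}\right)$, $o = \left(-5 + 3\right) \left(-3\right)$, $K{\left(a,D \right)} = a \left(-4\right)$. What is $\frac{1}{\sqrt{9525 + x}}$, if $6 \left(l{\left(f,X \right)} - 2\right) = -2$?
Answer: $\frac{\sqrt{8995}}{8995} \approx 0.010544$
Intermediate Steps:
$K{\left(a,D \right)} = - 4 a$
$o = 6$ ($o = \left(-2\right) \left(-3\right) = 6$)
$l{\left(f,X \right)} = \frac{5}{3}$ ($l{\left(f,X \right)} = 2 + \frac{1}{6} \left(-2\right) = 2 - \frac{1}{3} = \frac{5}{3}$)
$x = -530$ ($x = 6 \left(-90 + \frac{5}{3}\right) = 6 \left(- \frac{265}{3}\right) = -530$)
$\frac{1}{\sqrt{9525 + x}} = \frac{1}{\sqrt{9525 - 530}} = \frac{1}{\sqrt{8995}} = \frac{\sqrt{8995}}{8995}$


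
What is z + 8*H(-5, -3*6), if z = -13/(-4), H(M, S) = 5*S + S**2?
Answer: 7501/4 ≈ 1875.3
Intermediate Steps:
H(M, S) = S**2 + 5*S
z = 13/4 (z = -13*(-1/4) = 13/4 ≈ 3.2500)
z + 8*H(-5, -3*6) = 13/4 + 8*((-3*6)*(5 - 3*6)) = 13/4 + 8*(-18*(5 - 18)) = 13/4 + 8*(-18*(-13)) = 13/4 + 8*234 = 13/4 + 1872 = 7501/4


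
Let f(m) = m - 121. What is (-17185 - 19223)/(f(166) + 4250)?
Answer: -36408/4295 ≈ -8.4768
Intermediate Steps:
f(m) = -121 + m
(-17185 - 19223)/(f(166) + 4250) = (-17185 - 19223)/((-121 + 166) + 4250) = -36408/(45 + 4250) = -36408/4295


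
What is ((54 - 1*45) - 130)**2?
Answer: 14641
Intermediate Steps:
((54 - 1*45) - 130)**2 = ((54 - 45) - 130)**2 = (9 - 130)**2 = (-121)**2 = 14641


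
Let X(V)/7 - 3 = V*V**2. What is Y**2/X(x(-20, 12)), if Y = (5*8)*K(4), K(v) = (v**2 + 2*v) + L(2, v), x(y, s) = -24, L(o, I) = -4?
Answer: -640000/96747 ≈ -6.6152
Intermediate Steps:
X(V) = 21 + 7*V**3 (X(V) = 21 + 7*(V*V**2) = 21 + 7*V**3)
K(v) = -4 + v**2 + 2*v (K(v) = (v**2 + 2*v) - 4 = -4 + v**2 + 2*v)
Y = 800 (Y = (5*8)*(-4 + 4**2 + 2*4) = 40*(-4 + 16 + 8) = 40*20 = 800)
Y**2/X(x(-20, 12)) = 800**2/(21 + 7*(-24)**3) = 640000/(21 + 7*(-13824)) = 640000/(21 - 96768) = 640000/(-96747) = 640000*(-1/96747) = -640000/96747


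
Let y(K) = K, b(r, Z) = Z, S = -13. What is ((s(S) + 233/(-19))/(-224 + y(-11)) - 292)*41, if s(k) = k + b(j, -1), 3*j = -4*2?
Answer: -53434521/4465 ≈ -11967.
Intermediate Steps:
j = -8/3 (j = (-4*2)/3 = (⅓)*(-8) = -8/3 ≈ -2.6667)
s(k) = -1 + k (s(k) = k - 1 = -1 + k)
((s(S) + 233/(-19))/(-224 + y(-11)) - 292)*41 = (((-1 - 13) + 233/(-19))/(-224 - 11) - 292)*41 = ((-14 + 233*(-1/19))/(-235) - 292)*41 = ((-14 - 233/19)*(-1/235) - 292)*41 = (-499/19*(-1/235) - 292)*41 = (499/4465 - 292)*41 = -1303281/4465*41 = -53434521/4465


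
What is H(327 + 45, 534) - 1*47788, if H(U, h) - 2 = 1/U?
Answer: -17776391/372 ≈ -47786.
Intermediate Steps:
H(U, h) = 2 + 1/U
H(327 + 45, 534) - 1*47788 = (2 + 1/(327 + 45)) - 1*47788 = (2 + 1/372) - 47788 = 745/372 - 47788 = -17776391/372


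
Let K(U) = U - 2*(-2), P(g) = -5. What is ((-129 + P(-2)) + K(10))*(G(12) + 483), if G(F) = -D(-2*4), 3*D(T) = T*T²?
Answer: -78440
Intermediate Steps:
D(T) = T³/3 (D(T) = (T*T²)/3 = T³/3)
K(U) = 4 + U (K(U) = U + 4 = 4 + U)
G(F) = 512/3 (G(F) = -(-2*4)³/3 = -(-8)³/3 = -(-512)/3 = -1*(-512/3) = 512/3)
((-129 + P(-2)) + K(10))*(G(12) + 483) = ((-129 - 5) + (4 + 10))*(512/3 + 483) = (-134 + 14)*(1961/3) = -120*1961/3 = -78440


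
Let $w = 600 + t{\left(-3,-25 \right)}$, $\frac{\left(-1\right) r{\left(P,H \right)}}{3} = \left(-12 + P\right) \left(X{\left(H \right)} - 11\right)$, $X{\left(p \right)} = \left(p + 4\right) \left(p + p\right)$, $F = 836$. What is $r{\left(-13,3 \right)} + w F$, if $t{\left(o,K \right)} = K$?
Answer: $483025$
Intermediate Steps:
$X{\left(p \right)} = 2 p \left(4 + p\right)$ ($X{\left(p \right)} = \left(4 + p\right) 2 p = 2 p \left(4 + p\right)$)
$r{\left(P,H \right)} = - 3 \left(-12 + P\right) \left(-11 + 2 H \left(4 + H\right)\right)$ ($r{\left(P,H \right)} = - 3 \left(-12 + P\right) \left(2 H \left(4 + H\right) - 11\right) = - 3 \left(-12 + P\right) \left(-11 + 2 H \left(4 + H\right)\right)$)
$w = 575$ ($w = 600 - 25 = 575$)
$r{\left(-13,3 \right)} + w F = \left(-396 + 33 \left(-13\right) + 72 \cdot 3 \left(4 + 3\right) - 18 \left(-13\right) \left(4 + 3\right)\right) + 575 \cdot 836 = \left(-396 - 429 + 72 \cdot 3 \cdot 7 - 18 \left(-13\right) 7\right) + 480700 = \left(-396 - 429 + 1512 + 1638\right) + 480700 = 2325 + 480700 = 483025$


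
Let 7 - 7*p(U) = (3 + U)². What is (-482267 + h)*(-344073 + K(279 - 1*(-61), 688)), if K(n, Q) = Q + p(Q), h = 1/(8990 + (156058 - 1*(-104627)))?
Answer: 374711451993038856/1887725 ≈ 1.9850e+11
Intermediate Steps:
p(U) = 1 - (3 + U)²/7
h = 1/269675 (h = 1/(8990 + (156058 + 104627)) = 1/(8990 + 260685) = 1/269675 ≈ 3.7082e-6)
K(n, Q) = 1 + Q - (3 + Q)²/7 (K(n, Q) = Q + (1 - (3 + Q)²/7) = 1 + Q - (3 + Q)²/7)
(-482267 + h)*(-344073 + K(279 - 1*(-61), 688)) = (-482267 + 1/269675)*(-344073 + (-2/7 - ⅐*688² + (⅐)*688)) = -130055353224*(-344073 + (-2/7 - ⅐*473344 + 688/7))/269675 = -130055353224*(-344073 + (-2/7 - 473344/7 + 688/7))/269675 = -130055353224*(-344073 - 472658/7)/269675 = -130055353224/269675*(-2881169/7) = 374711451993038856/1887725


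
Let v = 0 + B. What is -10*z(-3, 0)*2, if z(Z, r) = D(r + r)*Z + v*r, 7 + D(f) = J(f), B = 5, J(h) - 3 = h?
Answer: -240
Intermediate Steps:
J(h) = 3 + h
D(f) = -4 + f (D(f) = -7 + (3 + f) = -4 + f)
v = 5 (v = 0 + 5 = 5)
z(Z, r) = 5*r + Z*(-4 + 2*r) (z(Z, r) = (-4 + (r + r))*Z + 5*r = (-4 + 2*r)*Z + 5*r = Z*(-4 + 2*r) + 5*r = 5*r + Z*(-4 + 2*r))
-10*z(-3, 0)*2 = -10*(5*0 + 2*(-3)*(-2 + 0))*2 = -10*(0 + 2*(-3)*(-2))*2 = -10*(0 + 12)*2 = -10*12*2 = -120*2 = -240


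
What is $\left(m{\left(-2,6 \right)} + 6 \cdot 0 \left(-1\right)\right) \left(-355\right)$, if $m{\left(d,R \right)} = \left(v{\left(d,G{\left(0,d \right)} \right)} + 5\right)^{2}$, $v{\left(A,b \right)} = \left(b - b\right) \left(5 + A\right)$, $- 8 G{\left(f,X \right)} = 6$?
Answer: $-8875$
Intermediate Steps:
$G{\left(f,X \right)} = - \frac{3}{4}$ ($G{\left(f,X \right)} = \left(- \frac{1}{8}\right) 6 = - \frac{3}{4}$)
$v{\left(A,b \right)} = 0$ ($v{\left(A,b \right)} = 0 \left(5 + A\right) = 0$)
$m{\left(d,R \right)} = 25$ ($m{\left(d,R \right)} = \left(0 + 5\right)^{2} = 5^{2} = 25$)
$\left(m{\left(-2,6 \right)} + 6 \cdot 0 \left(-1\right)\right) \left(-355\right) = \left(25 + 6 \cdot 0 \left(-1\right)\right) \left(-355\right) = \left(25 + 0 \left(-1\right)\right) \left(-355\right) = \left(25 + 0\right) \left(-355\right) = 25 \left(-355\right) = -8875$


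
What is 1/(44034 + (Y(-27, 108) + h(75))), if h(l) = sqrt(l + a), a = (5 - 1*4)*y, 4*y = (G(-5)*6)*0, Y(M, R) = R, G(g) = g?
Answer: 14714/649505363 - 5*sqrt(3)/1948516089 ≈ 2.2650e-5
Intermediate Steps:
y = 0 (y = (-5*6*0)/4 = (-30*0)/4 = (1/4)*0 = 0)
a = 0 (a = (5 - 1*4)*0 = (5 - 4)*0 = 1*0 = 0)
h(l) = sqrt(l) (h(l) = sqrt(l + 0) = sqrt(l))
1/(44034 + (Y(-27, 108) + h(75))) = 1/(44034 + (108 + sqrt(75))) = 1/(44034 + (108 + 5*sqrt(3))) = 1/(44142 + 5*sqrt(3))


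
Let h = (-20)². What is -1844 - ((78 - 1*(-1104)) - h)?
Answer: -2626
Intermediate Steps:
h = 400
-1844 - ((78 - 1*(-1104)) - h) = -1844 - ((78 - 1*(-1104)) - 1*400) = -1844 - ((78 + 1104) - 400) = -1844 - (1182 - 400) = -1844 - 1*782 = -1844 - 782 = -2626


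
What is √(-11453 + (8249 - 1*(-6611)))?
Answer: √3407 ≈ 58.370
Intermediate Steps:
√(-11453 + (8249 - 1*(-6611))) = √(-11453 + (8249 + 6611)) = √(-11453 + 14860) = √3407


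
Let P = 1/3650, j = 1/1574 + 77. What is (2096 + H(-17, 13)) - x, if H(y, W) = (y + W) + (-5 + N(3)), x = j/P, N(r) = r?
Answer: -219543345/787 ≈ -2.7896e+5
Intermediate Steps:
j = 121199/1574 (j = 1/1574 + 77 = 121199/1574 ≈ 77.001)
P = 1/3650 ≈ 0.00027397
x = 221188175/787 (x = 121199/(1574*(1/3650)) = (121199/1574)*3650 = 221188175/787 ≈ 2.8105e+5)
H(y, W) = -2 + W + y (H(y, W) = (y + W) + (-5 + 3) = (W + y) - 2 = -2 + W + y)
(2096 + H(-17, 13)) - x = (2096 + (-2 + 13 - 17)) - 1*221188175/787 = (2096 - 6) - 221188175/787 = 2090 - 221188175/787 = -219543345/787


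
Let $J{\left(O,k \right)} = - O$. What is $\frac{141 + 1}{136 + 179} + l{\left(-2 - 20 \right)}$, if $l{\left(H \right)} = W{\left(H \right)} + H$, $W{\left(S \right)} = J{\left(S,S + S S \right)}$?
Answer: $\frac{142}{315} \approx 0.45079$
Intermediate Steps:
$W{\left(S \right)} = - S$
$l{\left(H \right)} = 0$ ($l{\left(H \right)} = - H + H = 0$)
$\frac{141 + 1}{136 + 179} + l{\left(-2 - 20 \right)} = \frac{141 + 1}{136 + 179} + 0 = \frac{142}{315} + 0 = \frac{142}{315}$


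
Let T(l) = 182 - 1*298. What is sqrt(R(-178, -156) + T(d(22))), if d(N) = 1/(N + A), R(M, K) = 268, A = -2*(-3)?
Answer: 2*sqrt(38) ≈ 12.329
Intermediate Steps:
A = 6
d(N) = 1/(6 + N) (d(N) = 1/(N + 6) = 1/(6 + N))
T(l) = -116 (T(l) = 182 - 298 = -116)
sqrt(R(-178, -156) + T(d(22))) = sqrt(268 - 116) = sqrt(152) = 2*sqrt(38)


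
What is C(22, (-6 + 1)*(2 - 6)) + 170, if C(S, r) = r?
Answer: 190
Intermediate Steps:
C(22, (-6 + 1)*(2 - 6)) + 170 = (-6 + 1)*(2 - 6) + 170 = -5*(-4) + 170 = 20 + 170 = 190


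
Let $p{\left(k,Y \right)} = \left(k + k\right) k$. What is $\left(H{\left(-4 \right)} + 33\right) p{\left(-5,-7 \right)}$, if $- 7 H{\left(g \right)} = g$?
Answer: $\frac{11750}{7} \approx 1678.6$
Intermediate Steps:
$H{\left(g \right)} = - \frac{g}{7}$
$p{\left(k,Y \right)} = 2 k^{2}$ ($p{\left(k,Y \right)} = 2 k k = 2 k^{2}$)
$\left(H{\left(-4 \right)} + 33\right) p{\left(-5,-7 \right)} = \left(\left(- \frac{1}{7}\right) \left(-4\right) + 33\right) 2 \left(-5\right)^{2} = \left(\frac{4}{7} + 33\right) 2 \cdot 25 = \frac{235}{7} \cdot 50 = \frac{11750}{7}$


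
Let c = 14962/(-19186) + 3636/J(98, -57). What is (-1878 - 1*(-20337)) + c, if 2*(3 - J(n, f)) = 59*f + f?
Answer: 101118428842/5477603 ≈ 18460.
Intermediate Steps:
J(n, f) = 3 - 30*f (J(n, f) = 3 - (59*f + f)/2 = 3 - 30*f)
c = 7355065/5477603 (c = 14962/(-19186) + 3636/(3 - 30*(-57)) = 14962*(-1/19186) + 3636/(3 + 1710) = -7481/9593 + 3636/1713 = -7481/9593 + 3636*(1/1713) = -7481/9593 + 1212/571 = 7355065/5477603 ≈ 1.3428)
(-1878 - 1*(-20337)) + c = (-1878 - 1*(-20337)) + 7355065/5477603 = (-1878 + 20337) + 7355065/5477603 = 18459 + 7355065/5477603 = 101118428842/5477603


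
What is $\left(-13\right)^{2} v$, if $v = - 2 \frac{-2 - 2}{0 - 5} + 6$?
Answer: $\frac{3718}{5} \approx 743.6$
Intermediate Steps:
$v = \frac{22}{5}$ ($v = - 2 \left(- \frac{4}{-5}\right) + 6 = - 2 \left(\left(-4\right) \left(- \frac{1}{5}\right)\right) + 6 = \left(-2\right) \frac{4}{5} + 6 = - \frac{8}{5} + 6 = \frac{22}{5} \approx 4.4$)
$\left(-13\right)^{2} v = \left(-13\right)^{2} \cdot \frac{22}{5} = 169 \cdot \frac{22}{5} = \frac{3718}{5}$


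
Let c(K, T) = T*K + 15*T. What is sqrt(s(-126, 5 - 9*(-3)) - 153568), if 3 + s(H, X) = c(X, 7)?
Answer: I*sqrt(153242) ≈ 391.46*I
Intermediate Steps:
c(K, T) = 15*T + K*T (c(K, T) = K*T + 15*T = 15*T + K*T)
s(H, X) = 102 + 7*X (s(H, X) = -3 + 7*(15 + X) = -3 + (105 + 7*X) = 102 + 7*X)
sqrt(s(-126, 5 - 9*(-3)) - 153568) = sqrt((102 + 7*(5 - 9*(-3))) - 153568) = sqrt((102 + 7*(5 + 27)) - 153568) = sqrt((102 + 7*32) - 153568) = sqrt((102 + 224) - 153568) = sqrt(326 - 153568) = sqrt(-153242) = I*sqrt(153242)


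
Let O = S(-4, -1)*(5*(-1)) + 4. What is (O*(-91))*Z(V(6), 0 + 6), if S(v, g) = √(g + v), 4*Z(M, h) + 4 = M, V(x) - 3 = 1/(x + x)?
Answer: 1001/12 - 5005*I*√5/48 ≈ 83.417 - 233.16*I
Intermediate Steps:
V(x) = 3 + 1/(2*x) (V(x) = 3 + 1/(x + x) = 3 + 1/(2*x))
Z(M, h) = -1 + M/4
O = 4 - 5*I*√5 (O = √(-1 - 4)*(5*(-1)) + 4 = √(-5)*(-5) + 4 = (I*√5)*(-5) + 4 = -5*I*√5 + 4 = 4 - 5*I*√5 ≈ 4.0 - 11.18*I)
(O*(-91))*Z(V(6), 0 + 6) = ((4 - 5*I*√5)*(-91))*(-1 + (3 + (½)/6)/4) = (-364 + 455*I*√5)*(-1 + (3 + (½)*(⅙))/4) = (-364 + 455*I*√5)*(-1 + (3 + 1/12)/4) = (-364 + 455*I*√5)*(-1 + (¼)*(37/12)) = (-364 + 455*I*√5)*(-1 + 37/48) = (-364 + 455*I*√5)*(-11/48) = 1001/12 - 5005*I*√5/48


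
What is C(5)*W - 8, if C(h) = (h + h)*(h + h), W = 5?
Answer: 492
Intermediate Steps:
C(h) = 4*h**2 (C(h) = (2*h)*(2*h) = 4*h**2)
C(5)*W - 8 = (4*5**2)*5 - 8 = (4*25)*5 - 8 = 100*5 - 8 = 500 - 8 = 492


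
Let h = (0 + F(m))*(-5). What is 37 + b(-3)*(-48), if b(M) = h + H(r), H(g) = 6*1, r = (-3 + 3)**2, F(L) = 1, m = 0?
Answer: -11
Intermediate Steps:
r = 0 (r = 0**2 = 0)
h = -5 (h = (0 + 1)*(-5) = 1*(-5) = -5)
H(g) = 6
b(M) = 1 (b(M) = -5 + 6 = 1)
37 + b(-3)*(-48) = 37 + 1*(-48) = 37 - 48 = -11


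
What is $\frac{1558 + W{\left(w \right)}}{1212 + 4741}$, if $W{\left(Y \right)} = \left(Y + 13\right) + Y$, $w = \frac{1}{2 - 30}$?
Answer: $\frac{21993}{83342} \approx 0.26389$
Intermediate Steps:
$w = - \frac{1}{28}$ ($w = \frac{1}{-28} = - \frac{1}{28} \approx -0.035714$)
$W{\left(Y \right)} = 13 + 2 Y$ ($W{\left(Y \right)} = \left(13 + Y\right) + Y = 13 + 2 Y$)
$\frac{1558 + W{\left(w \right)}}{1212 + 4741} = \frac{1558 + \left(13 + 2 \left(- \frac{1}{28}\right)\right)}{1212 + 4741} = \frac{1558 + \left(13 - \frac{1}{14}\right)}{5953} = \left(1558 + \frac{181}{14}\right) \frac{1}{5953} = \frac{21993}{14} \cdot \frac{1}{5953} = \frac{21993}{83342}$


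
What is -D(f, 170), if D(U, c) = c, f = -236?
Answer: -170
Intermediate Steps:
-D(f, 170) = -1*170 = -170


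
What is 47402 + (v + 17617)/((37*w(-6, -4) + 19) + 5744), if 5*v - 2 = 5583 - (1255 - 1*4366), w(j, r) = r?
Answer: 1330907931/28075 ≈ 47405.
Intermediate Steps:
v = 8696/5 (v = ⅖ + (5583 - (1255 - 1*4366))/5 = ⅖ + (5583 - (1255 - 4366))/5 = ⅖ + (5583 - 1*(-3111))/5 = ⅖ + (5583 + 3111)/5 = ⅖ + (⅕)*8694 = ⅖ + 8694/5 = 8696/5 ≈ 1739.2)
47402 + (v + 17617)/((37*w(-6, -4) + 19) + 5744) = 47402 + (8696/5 + 17617)/((37*(-4) + 19) + 5744) = 47402 + 96781/(5*((-148 + 19) + 5744)) = 47402 + 96781/(5*(-129 + 5744)) = 47402 + (96781/5)/5615 = 47402 + (96781/5)*(1/5615) = 47402 + 96781/28075 = 1330907931/28075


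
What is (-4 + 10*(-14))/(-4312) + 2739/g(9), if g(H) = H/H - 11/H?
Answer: -13286853/1078 ≈ -12325.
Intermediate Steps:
g(H) = 1 - 11/H
(-4 + 10*(-14))/(-4312) + 2739/g(9) = (-4 + 10*(-14))/(-4312) + 2739/(((-11 + 9)/9)) = (-4 - 140)*(-1/4312) + 2739/(((⅑)*(-2))) = -144*(-1/4312) + 2739/(-2/9) = 18/539 + 2739*(-9/2) = 18/539 - 24651/2 = -13286853/1078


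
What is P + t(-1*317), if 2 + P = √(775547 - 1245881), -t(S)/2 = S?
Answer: 632 + I*√470334 ≈ 632.0 + 685.81*I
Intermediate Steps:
t(S) = -2*S
P = -2 + I*√470334 (P = -2 + √(775547 - 1245881) = -2 + √(-470334) = -2 + I*√470334 ≈ -2.0 + 685.81*I)
P + t(-1*317) = (-2 + I*√470334) - (-2)*317 = (-2 + I*√470334) - 2*(-317) = (-2 + I*√470334) + 634 = 632 + I*√470334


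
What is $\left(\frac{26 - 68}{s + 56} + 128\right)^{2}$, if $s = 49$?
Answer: $\frac{407044}{25} \approx 16282.0$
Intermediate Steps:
$\left(\frac{26 - 68}{s + 56} + 128\right)^{2} = \left(\frac{26 - 68}{49 + 56} + 128\right)^{2} = \left(- \frac{42}{105} + 128\right)^{2} = \left(\left(-42\right) \frac{1}{105} + 128\right)^{2} = \left(- \frac{2}{5} + 128\right)^{2} = \left(\frac{638}{5}\right)^{2} = \frac{407044}{25}$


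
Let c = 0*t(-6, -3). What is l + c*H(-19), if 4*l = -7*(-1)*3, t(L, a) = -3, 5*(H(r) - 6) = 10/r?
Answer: 21/4 ≈ 5.2500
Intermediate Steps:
H(r) = 6 + 2/r (H(r) = 6 + (10/r)/5 = 6 + 2/r)
l = 21/4 (l = (-7*(-1)*3)/4 = (7*3)/4 = (¼)*21 = 21/4 ≈ 5.2500)
c = 0 (c = 0*(-3) = 0)
l + c*H(-19) = 21/4 + 0*(6 + 2/(-19)) = 21/4 + 0*(6 + 2*(-1/19)) = 21/4 + 0*(6 - 2/19) = 21/4 + 0*(112/19) = 21/4 + 0 = 21/4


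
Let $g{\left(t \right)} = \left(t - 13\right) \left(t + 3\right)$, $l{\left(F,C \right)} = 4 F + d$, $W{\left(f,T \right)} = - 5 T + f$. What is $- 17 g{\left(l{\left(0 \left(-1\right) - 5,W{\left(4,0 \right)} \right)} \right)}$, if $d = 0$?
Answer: $-9537$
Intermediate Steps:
$W{\left(f,T \right)} = f - 5 T$
$l{\left(F,C \right)} = 4 F$ ($l{\left(F,C \right)} = 4 F + 0 = 4 F$)
$g{\left(t \right)} = \left(-13 + t\right) \left(3 + t\right)$
$- 17 g{\left(l{\left(0 \left(-1\right) - 5,W{\left(4,0 \right)} \right)} \right)} = - 17 \left(-39 + \left(4 \left(0 \left(-1\right) - 5\right)\right)^{2} - 10 \cdot 4 \left(0 \left(-1\right) - 5\right)\right) = - 17 \left(-39 + \left(4 \left(0 - 5\right)\right)^{2} - 10 \cdot 4 \left(0 - 5\right)\right) = - 17 \left(-39 + \left(4 \left(-5\right)\right)^{2} - 10 \cdot 4 \left(-5\right)\right) = - 17 \left(-39 + \left(-20\right)^{2} - -200\right) = - 17 \left(-39 + 400 + 200\right) = \left(-17\right) 561 = -9537$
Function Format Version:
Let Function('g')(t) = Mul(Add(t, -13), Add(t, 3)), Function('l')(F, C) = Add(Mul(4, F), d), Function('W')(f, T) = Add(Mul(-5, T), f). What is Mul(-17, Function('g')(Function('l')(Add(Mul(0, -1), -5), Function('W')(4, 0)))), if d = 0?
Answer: -9537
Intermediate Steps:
Function('W')(f, T) = Add(f, Mul(-5, T))
Function('l')(F, C) = Mul(4, F) (Function('l')(F, C) = Add(Mul(4, F), 0) = Mul(4, F))
Function('g')(t) = Mul(Add(-13, t), Add(3, t))
Mul(-17, Function('g')(Function('l')(Add(Mul(0, -1), -5), Function('W')(4, 0)))) = Mul(-17, Add(-39, Pow(Mul(4, Add(Mul(0, -1), -5)), 2), Mul(-10, Mul(4, Add(Mul(0, -1), -5))))) = Mul(-17, Add(-39, Pow(Mul(4, Add(0, -5)), 2), Mul(-10, Mul(4, Add(0, -5))))) = Mul(-17, Add(-39, Pow(Mul(4, -5), 2), Mul(-10, Mul(4, -5)))) = Mul(-17, Add(-39, Pow(-20, 2), Mul(-10, -20))) = Mul(-17, Add(-39, 400, 200)) = Mul(-17, 561) = -9537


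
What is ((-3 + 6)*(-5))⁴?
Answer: 50625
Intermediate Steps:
((-3 + 6)*(-5))⁴ = (3*(-5))⁴ = (-15)⁴ = 50625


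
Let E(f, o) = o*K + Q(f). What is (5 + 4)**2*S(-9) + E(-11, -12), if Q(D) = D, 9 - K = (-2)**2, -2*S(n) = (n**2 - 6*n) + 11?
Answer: -5984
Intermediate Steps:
S(n) = -11/2 + 3*n - n**2/2 (S(n) = -((n**2 - 6*n) + 11)/2 = -(11 + n**2 - 6*n)/2 = -11/2 + 3*n - n**2/2)
K = 5 (K = 9 - 1*(-2)**2 = 9 - 1*4 = 9 - 4 = 5)
E(f, o) = f + 5*o (E(f, o) = o*5 + f = 5*o + f = f + 5*o)
(5 + 4)**2*S(-9) + E(-11, -12) = (5 + 4)**2*(-11/2 + 3*(-9) - 1/2*(-9)**2) + (-11 + 5*(-12)) = 9**2*(-11/2 - 27 - 1/2*81) + (-11 - 60) = 81*(-11/2 - 27 - 81/2) - 71 = 81*(-73) - 71 = -5913 - 71 = -5984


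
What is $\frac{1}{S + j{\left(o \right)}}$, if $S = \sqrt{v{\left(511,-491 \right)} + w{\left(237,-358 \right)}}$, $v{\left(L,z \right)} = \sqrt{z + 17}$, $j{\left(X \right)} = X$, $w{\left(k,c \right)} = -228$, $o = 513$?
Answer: $\frac{1}{513 + \sqrt{-228 + i \sqrt{474}}} \approx 0.0019449 - 5.7231 \cdot 10^{-5} i$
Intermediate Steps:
$v{\left(L,z \right)} = \sqrt{17 + z}$
$S = \sqrt{-228 + i \sqrt{474}}$ ($S = \sqrt{\sqrt{17 - 491} - 228} = \sqrt{\sqrt{-474} - 228} = \sqrt{i \sqrt{474} - 228} = \sqrt{-228 + i \sqrt{474}} \approx 0.72011 + 15.117 i$)
$\frac{1}{S + j{\left(o \right)}} = \frac{1}{\sqrt{-228 + i \sqrt{474}} + 513} = \frac{1}{513 + \sqrt{-228 + i \sqrt{474}}}$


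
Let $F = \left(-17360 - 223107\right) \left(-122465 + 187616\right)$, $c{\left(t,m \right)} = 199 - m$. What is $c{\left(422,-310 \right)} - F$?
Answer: $15666666026$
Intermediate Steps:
$F = -15666665517$ ($F = \left(-240467\right) 65151 = -15666665517$)
$c{\left(422,-310 \right)} - F = \left(199 - -310\right) - -15666665517 = \left(199 + 310\right) + 15666665517 = 509 + 15666665517 = 15666666026$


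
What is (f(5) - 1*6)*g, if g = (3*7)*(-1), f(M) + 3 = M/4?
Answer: 651/4 ≈ 162.75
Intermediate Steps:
f(M) = -3 + M/4
g = -21 (g = 21*(-1) = -21)
(f(5) - 1*6)*g = ((-3 + (1/4)*5) - 1*6)*(-21) = ((-3 + 5/4) - 6)*(-21) = (-7/4 - 6)*(-21) = -31/4*(-21) = 651/4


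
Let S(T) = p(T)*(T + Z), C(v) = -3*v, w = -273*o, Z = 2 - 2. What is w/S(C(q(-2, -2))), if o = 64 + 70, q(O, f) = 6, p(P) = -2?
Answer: -6097/6 ≈ -1016.2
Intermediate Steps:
Z = 0
o = 134
w = -36582 (w = -273*134 = -36582)
S(T) = -2*T (S(T) = -2*(T + 0) = -2*T)
w/S(C(q(-2, -2))) = -36582/((-(-6)*6)) = -36582/((-2*(-18))) = -36582/36 = -36582*1/36 = -6097/6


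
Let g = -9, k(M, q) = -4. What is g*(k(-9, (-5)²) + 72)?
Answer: -612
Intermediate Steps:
g*(k(-9, (-5)²) + 72) = -9*(-4 + 72) = -9*68 = -612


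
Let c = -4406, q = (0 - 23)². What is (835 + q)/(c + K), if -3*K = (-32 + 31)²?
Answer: -4092/13219 ≈ -0.30955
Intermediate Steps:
q = 529 (q = (-23)² = 529)
K = -⅓ (K = -(-32 + 31)²/3 = -⅓*(-1)² = -⅓*1 = -⅓ ≈ -0.33333)
(835 + q)/(c + K) = (835 + 529)/(-4406 - ⅓) = 1364/(-13219/3) = 1364*(-3/13219) = -4092/13219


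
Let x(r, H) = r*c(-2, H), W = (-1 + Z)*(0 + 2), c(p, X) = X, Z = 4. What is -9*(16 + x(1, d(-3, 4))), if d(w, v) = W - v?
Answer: -162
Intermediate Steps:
W = 6 (W = (-1 + 4)*(0 + 2) = 3*2 = 6)
d(w, v) = 6 - v
x(r, H) = H*r (x(r, H) = r*H = H*r)
-9*(16 + x(1, d(-3, 4))) = -9*(16 + (6 - 1*4)*1) = -9*(16 + (6 - 4)*1) = -9*(16 + 2*1) = -9*(16 + 2) = -9*18 = -162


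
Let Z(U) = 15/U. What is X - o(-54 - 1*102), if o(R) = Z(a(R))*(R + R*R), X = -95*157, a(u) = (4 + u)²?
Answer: -86239715/5776 ≈ -14931.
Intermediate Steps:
X = -14915
o(R) = 15*(R + R²)/(4 + R)² (o(R) = (15/((4 + R)²))*(R + R*R) = (15/(4 + R)²)*(R + R²) = 15*(R + R²)/(4 + R)²)
X - o(-54 - 1*102) = -14915 - 15*(-54 - 1*102)*(1 + (-54 - 1*102))/(4 + (-54 - 1*102))² = -14915 - 15*(-54 - 102)*(1 + (-54 - 102))/(4 + (-54 - 102))² = -14915 - 15*(-156)*(1 - 156)/(4 - 156)² = -14915 - 15*(-156)*(-155)/(-152)² = -14915 - 15*(-156)*(-155)/23104 = -14915 - 1*90675/5776 = -14915 - 90675/5776 = -86239715/5776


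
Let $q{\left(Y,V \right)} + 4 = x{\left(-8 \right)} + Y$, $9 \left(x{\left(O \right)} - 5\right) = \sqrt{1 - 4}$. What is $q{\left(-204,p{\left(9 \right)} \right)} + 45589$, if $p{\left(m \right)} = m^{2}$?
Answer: $45386 + \frac{i \sqrt{3}}{9} \approx 45386.0 + 0.19245 i$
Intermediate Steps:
$x{\left(O \right)} = 5 + \frac{i \sqrt{3}}{9}$ ($x{\left(O \right)} = 5 + \frac{\sqrt{1 - 4}}{9} = 5 + \frac{\sqrt{-3}}{9} = 5 + \frac{i \sqrt{3}}{9}$)
$q{\left(Y,V \right)} = 1 + Y + \frac{i \sqrt{3}}{9}$ ($q{\left(Y,V \right)} = -4 + \left(\left(5 + \frac{i \sqrt{3}}{9}\right) + Y\right) = -4 + \left(5 + Y + \frac{i \sqrt{3}}{9}\right) = 1 + Y + \frac{i \sqrt{3}}{9}$)
$q{\left(-204,p{\left(9 \right)} \right)} + 45589 = \left(1 - 204 + \frac{i \sqrt{3}}{9}\right) + 45589 = \left(-203 + \frac{i \sqrt{3}}{9}\right) + 45589 = 45386 + \frac{i \sqrt{3}}{9}$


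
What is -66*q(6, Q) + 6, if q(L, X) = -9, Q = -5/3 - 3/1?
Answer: 600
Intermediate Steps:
Q = -14/3 (Q = -5*⅓ - 3*1 = -5/3 - 3 = -14/3 ≈ -4.6667)
-66*q(6, Q) + 6 = -66*(-9) + 6 = 594 + 6 = 600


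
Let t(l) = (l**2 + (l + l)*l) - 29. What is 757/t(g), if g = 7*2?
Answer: 757/559 ≈ 1.3542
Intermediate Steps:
g = 14
t(l) = -29 + 3*l**2 (t(l) = (l**2 + (2*l)*l) - 29 = (l**2 + 2*l**2) - 29 = 3*l**2 - 29 = -29 + 3*l**2)
757/t(g) = 757/(-29 + 3*14**2) = 757/(-29 + 3*196) = 757/(-29 + 588) = 757/559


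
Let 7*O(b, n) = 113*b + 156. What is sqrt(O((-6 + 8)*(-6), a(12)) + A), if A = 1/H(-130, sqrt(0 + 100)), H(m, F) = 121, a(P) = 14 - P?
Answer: I*sqrt(1016351)/77 ≈ 13.093*I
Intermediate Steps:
A = 1/121 ≈ 0.0082645
O(b, n) = 156/7 + 113*b/7 (O(b, n) = (113*b + 156)/7 = (156 + 113*b)/7 = 156/7 + 113*b/7)
sqrt(O((-6 + 8)*(-6), a(12)) + A) = sqrt((156/7 + 113*((-6 + 8)*(-6))/7) + 1/121) = sqrt((156/7 + 113*(2*(-6))/7) + 1/121) = sqrt((156/7 + (113/7)*(-12)) + 1/121) = sqrt((156/7 - 1356/7) + 1/121) = sqrt(-1200/7 + 1/121) = sqrt(-145193/847) = I*sqrt(1016351)/77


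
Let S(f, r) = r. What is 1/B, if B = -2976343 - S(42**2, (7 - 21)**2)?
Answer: -1/2976539 ≈ -3.3596e-7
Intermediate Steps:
B = -2976539 (B = -2976343 - (7 - 21)**2 = -2976343 - 1*(-14)**2 = -2976343 - 1*196 = -2976343 - 196 = -2976539)
1/B = 1/(-2976539) = -1/2976539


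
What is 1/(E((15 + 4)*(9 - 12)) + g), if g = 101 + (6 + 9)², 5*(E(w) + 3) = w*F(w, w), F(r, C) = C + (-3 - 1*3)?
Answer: 5/5206 ≈ 0.00096043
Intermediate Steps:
F(r, C) = -6 + C (F(r, C) = C + (-3 - 3) = C - 6 = -6 + C)
E(w) = -3 + w*(-6 + w)/5 (E(w) = -3 + (w*(-6 + w))/5 = -3 + w*(-6 + w)/5)
g = 326 (g = 101 + 15² = 101 + 225 = 326)
1/(E((15 + 4)*(9 - 12)) + g) = 1/((-3 + ((15 + 4)*(9 - 12))*(-6 + (15 + 4)*(9 - 12))/5) + 326) = 1/((-3 + (19*(-3))*(-6 + 19*(-3))/5) + 326) = 1/((-3 + (⅕)*(-57)*(-6 - 57)) + 326) = 1/((-3 + (⅕)*(-57)*(-63)) + 326) = 1/((-3 + 3591/5) + 326) = 1/(3576/5 + 326) = 1/(5206/5) = 5/5206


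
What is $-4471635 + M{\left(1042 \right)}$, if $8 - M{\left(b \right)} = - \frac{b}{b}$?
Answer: $-4471626$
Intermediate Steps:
$M{\left(b \right)} = 9$ ($M{\left(b \right)} = 8 - - \frac{b}{b} = 8 - \left(-1\right) 1 = 8 - -1 = 8 + 1 = 9$)
$-4471635 + M{\left(1042 \right)} = -4471635 + 9 = -4471626$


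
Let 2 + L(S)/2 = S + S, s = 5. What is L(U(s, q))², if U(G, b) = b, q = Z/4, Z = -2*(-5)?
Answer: 36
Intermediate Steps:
Z = 10
q = 5/2 (q = 10/4 = 10*(¼) = 5/2 ≈ 2.5000)
L(S) = -4 + 4*S (L(S) = -4 + 2*(S + S) = -4 + 2*(2*S) = -4 + 4*S)
L(U(s, q))² = (-4 + 4*(5/2))² = (-4 + 10)² = 6² = 36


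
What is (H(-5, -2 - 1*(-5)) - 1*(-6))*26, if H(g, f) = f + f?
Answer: 312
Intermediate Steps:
H(g, f) = 2*f
(H(-5, -2 - 1*(-5)) - 1*(-6))*26 = (2*(-2 - 1*(-5)) - 1*(-6))*26 = (2*(-2 + 5) + 6)*26 = (2*3 + 6)*26 = (6 + 6)*26 = 12*26 = 312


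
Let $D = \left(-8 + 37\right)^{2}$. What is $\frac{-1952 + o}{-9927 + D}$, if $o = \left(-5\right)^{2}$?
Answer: $\frac{1927}{9086} \approx 0.21208$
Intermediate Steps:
$D = 841$ ($D = 29^{2} = 841$)
$o = 25$
$\frac{-1952 + o}{-9927 + D} = \frac{-1952 + 25}{-9927 + 841} = - \frac{1927}{-9086} = \left(-1927\right) \left(- \frac{1}{9086}\right) = \frac{1927}{9086}$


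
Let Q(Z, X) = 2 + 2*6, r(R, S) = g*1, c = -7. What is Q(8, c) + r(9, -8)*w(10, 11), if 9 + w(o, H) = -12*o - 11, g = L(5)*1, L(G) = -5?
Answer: 714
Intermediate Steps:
g = -5 (g = -5*1 = -5)
w(o, H) = -20 - 12*o (w(o, H) = -9 + (-12*o - 11) = -9 + (-11 - 12*o) = -20 - 12*o)
r(R, S) = -5 (r(R, S) = -5*1 = -5)
Q(Z, X) = 14 (Q(Z, X) = 2 + 12 = 14)
Q(8, c) + r(9, -8)*w(10, 11) = 14 - 5*(-20 - 12*10) = 14 - 5*(-20 - 120) = 14 - 5*(-140) = 14 + 700 = 714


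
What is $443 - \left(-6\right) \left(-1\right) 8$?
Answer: $395$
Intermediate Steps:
$443 - \left(-6\right) \left(-1\right) 8 = 443 - 6 \cdot 8 = 443 - 48 = 395$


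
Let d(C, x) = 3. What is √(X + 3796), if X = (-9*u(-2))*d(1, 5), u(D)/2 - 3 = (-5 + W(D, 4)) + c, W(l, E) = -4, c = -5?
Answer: √4390 ≈ 66.257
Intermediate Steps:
u(D) = -22 (u(D) = 6 + 2*((-5 - 4) - 5) = 6 + 2*(-9 - 5) = 6 + 2*(-14) = 6 - 28 = -22)
X = 594 (X = -9*(-22)*3 = 198*3 = 594)
√(X + 3796) = √(594 + 3796) = √4390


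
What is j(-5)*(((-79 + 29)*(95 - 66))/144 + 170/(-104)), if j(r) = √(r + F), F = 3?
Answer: -10955*I*√2/936 ≈ -16.552*I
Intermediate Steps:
j(r) = √(3 + r) (j(r) = √(r + 3) = √(3 + r))
j(-5)*(((-79 + 29)*(95 - 66))/144 + 170/(-104)) = √(3 - 5)*(((-79 + 29)*(95 - 66))/144 + 170/(-104)) = √(-2)*(-50*29*(1/144) + 170*(-1/104)) = (I*√2)*(-1450*1/144 - 85/52) = (I*√2)*(-725/72 - 85/52) = (I*√2)*(-10955/936) = -10955*I*√2/936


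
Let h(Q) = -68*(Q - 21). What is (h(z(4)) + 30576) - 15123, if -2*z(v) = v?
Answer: 17017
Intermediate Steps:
z(v) = -v/2
h(Q) = 1428 - 68*Q (h(Q) = -68*(-21 + Q) = 1428 - 68*Q)
(h(z(4)) + 30576) - 15123 = ((1428 - (-34)*4) + 30576) - 15123 = ((1428 - 68*(-2)) + 30576) - 15123 = ((1428 + 136) + 30576) - 15123 = (1564 + 30576) - 15123 = 32140 - 15123 = 17017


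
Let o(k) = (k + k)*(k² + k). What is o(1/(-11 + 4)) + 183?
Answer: 62781/343 ≈ 183.03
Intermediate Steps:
o(k) = 2*k*(k + k²) (o(k) = (2*k)*(k + k²) = 2*k*(k + k²))
o(1/(-11 + 4)) + 183 = 2*(1/(-11 + 4))²*(1 + 1/(-11 + 4)) + 183 = 2*(1/(-7))²*(1 + 1/(-7)) + 183 = 2*(-⅐)²*(1 - ⅐) + 183 = 2*(1/49)*(6/7) + 183 = 12/343 + 183 = 62781/343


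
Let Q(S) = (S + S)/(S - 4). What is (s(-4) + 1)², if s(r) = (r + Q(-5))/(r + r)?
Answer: 2401/1296 ≈ 1.8526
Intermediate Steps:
Q(S) = 2*S/(-4 + S) (Q(S) = (2*S)/(-4 + S) = 2*S/(-4 + S))
s(r) = (10/9 + r)/(2*r) (s(r) = (r + 2*(-5)/(-4 - 5))/(r + r) = (r + 2*(-5)/(-9))/((2*r)) = (r + 2*(-5)*(-⅑))*(1/(2*r)) = (r + 10/9)*(1/(2*r)) = (10/9 + r)*(1/(2*r)) = (10/9 + r)/(2*r))
(s(-4) + 1)² = ((1/18)*(10 + 9*(-4))/(-4) + 1)² = ((1/18)*(-¼)*(10 - 36) + 1)² = ((1/18)*(-¼)*(-26) + 1)² = (13/36 + 1)² = (49/36)² = 2401/1296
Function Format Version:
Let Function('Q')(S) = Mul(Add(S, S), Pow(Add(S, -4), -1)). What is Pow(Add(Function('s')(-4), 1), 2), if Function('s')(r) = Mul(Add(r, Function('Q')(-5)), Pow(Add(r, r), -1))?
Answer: Rational(2401, 1296) ≈ 1.8526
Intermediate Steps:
Function('Q')(S) = Mul(2, S, Pow(Add(-4, S), -1)) (Function('Q')(S) = Mul(Mul(2, S), Pow(Add(-4, S), -1)) = Mul(2, S, Pow(Add(-4, S), -1)))
Function('s')(r) = Mul(Rational(1, 2), Pow(r, -1), Add(Rational(10, 9), r)) (Function('s')(r) = Mul(Add(r, Mul(2, -5, Pow(Add(-4, -5), -1))), Pow(Add(r, r), -1)) = Mul(Add(r, Mul(2, -5, Pow(-9, -1))), Pow(Mul(2, r), -1)) = Mul(Add(r, Mul(2, -5, Rational(-1, 9))), Mul(Rational(1, 2), Pow(r, -1))) = Mul(Add(r, Rational(10, 9)), Mul(Rational(1, 2), Pow(r, -1))) = Mul(Add(Rational(10, 9), r), Mul(Rational(1, 2), Pow(r, -1))) = Mul(Rational(1, 2), Pow(r, -1), Add(Rational(10, 9), r)))
Pow(Add(Function('s')(-4), 1), 2) = Pow(Add(Mul(Rational(1, 18), Pow(-4, -1), Add(10, Mul(9, -4))), 1), 2) = Pow(Add(Mul(Rational(1, 18), Rational(-1, 4), Add(10, -36)), 1), 2) = Pow(Add(Mul(Rational(1, 18), Rational(-1, 4), -26), 1), 2) = Pow(Add(Rational(13, 36), 1), 2) = Pow(Rational(49, 36), 2) = Rational(2401, 1296)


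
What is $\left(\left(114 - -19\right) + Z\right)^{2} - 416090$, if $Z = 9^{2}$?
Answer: $-370294$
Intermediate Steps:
$Z = 81$
$\left(\left(114 - -19\right) + Z\right)^{2} - 416090 = \left(\left(114 - -19\right) + 81\right)^{2} - 416090 = \left(\left(114 + 19\right) + 81\right)^{2} - 416090 = \left(133 + 81\right)^{2} - 416090 = 214^{2} - 416090 = 45796 - 416090 = -370294$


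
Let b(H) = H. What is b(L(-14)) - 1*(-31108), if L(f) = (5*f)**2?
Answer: 36008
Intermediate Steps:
L(f) = 25*f**2
b(L(-14)) - 1*(-31108) = 25*(-14)**2 - 1*(-31108) = 25*196 + 31108 = 4900 + 31108 = 36008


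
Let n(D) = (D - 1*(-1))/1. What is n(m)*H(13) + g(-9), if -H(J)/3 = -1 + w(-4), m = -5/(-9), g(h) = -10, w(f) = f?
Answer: 40/3 ≈ 13.333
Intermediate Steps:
m = 5/9 (m = -5*(-1/9) = 5/9 ≈ 0.55556)
n(D) = 1 + D (n(D) = (D + 1)*1 = (1 + D)*1 = 1 + D)
H(J) = 15 (H(J) = -3*(-1 - 4) = -3*(-5) = 15)
n(m)*H(13) + g(-9) = (1 + 5/9)*15 - 10 = (14/9)*15 - 10 = 70/3 - 10 = 40/3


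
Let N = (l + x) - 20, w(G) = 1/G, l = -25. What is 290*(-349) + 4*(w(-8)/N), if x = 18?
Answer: -5465339/54 ≈ -1.0121e+5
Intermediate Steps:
N = -27 (N = (-25 + 18) - 20 = -7 - 20 = -27)
290*(-349) + 4*(w(-8)/N) = 290*(-349) + 4*(1/(-8*(-27))) = -101210 + 4*(-⅛*(-1/27)) = -101210 + 4*(1/216) = -101210 + 1/54 = -5465339/54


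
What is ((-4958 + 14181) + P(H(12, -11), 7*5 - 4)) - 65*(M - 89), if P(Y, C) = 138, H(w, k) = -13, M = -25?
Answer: 16771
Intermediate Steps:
((-4958 + 14181) + P(H(12, -11), 7*5 - 4)) - 65*(M - 89) = ((-4958 + 14181) + 138) - 65*(-25 - 89) = (9223 + 138) - 65*(-114) = 9361 + 7410 = 16771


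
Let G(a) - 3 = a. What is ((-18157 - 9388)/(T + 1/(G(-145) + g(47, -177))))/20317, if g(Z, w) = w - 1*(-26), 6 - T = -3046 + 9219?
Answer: 8070685/36711437444 ≈ 0.00021984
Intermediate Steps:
G(a) = 3 + a
T = -6167 (T = 6 - (-3046 + 9219) = 6 - 1*6173 = 6 - 6173 = -6167)
g(Z, w) = 26 + w (g(Z, w) = w + 26 = 26 + w)
((-18157 - 9388)/(T + 1/(G(-145) + g(47, -177))))/20317 = ((-18157 - 9388)/(-6167 + 1/((3 - 145) + (26 - 177))))/20317 = -27545/(-6167 + 1/(-142 - 151))*(1/20317) = -27545/(-6167 + 1/(-293))*(1/20317) = -27545/(-6167 - 1/293)*(1/20317) = -27545/(-1806932/293)*(1/20317) = -27545*(-293/1806932)*(1/20317) = (8070685/1806932)*(1/20317) = 8070685/36711437444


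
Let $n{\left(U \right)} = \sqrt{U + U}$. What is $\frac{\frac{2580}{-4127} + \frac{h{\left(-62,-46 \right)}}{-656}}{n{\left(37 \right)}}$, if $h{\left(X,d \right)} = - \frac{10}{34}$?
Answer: $- \frac{28751525 \sqrt{74}}{3405798496} \approx -0.07262$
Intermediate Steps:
$h{\left(X,d \right)} = - \frac{5}{17}$ ($h{\left(X,d \right)} = \left(-10\right) \frac{1}{34} = - \frac{5}{17}$)
$n{\left(U \right)} = \sqrt{2} \sqrt{U}$ ($n{\left(U \right)} = \sqrt{2 U} = \sqrt{2} \sqrt{U}$)
$\frac{\frac{2580}{-4127} + \frac{h{\left(-62,-46 \right)}}{-656}}{n{\left(37 \right)}} = \frac{\frac{2580}{-4127} - \frac{5}{17 \left(-656\right)}}{\sqrt{2} \sqrt{37}} = \frac{2580 \left(- \frac{1}{4127}\right) - - \frac{5}{11152}}{\sqrt{74}} = \left(- \frac{2580}{4127} + \frac{5}{11152}\right) \frac{\sqrt{74}}{74} = - \frac{28751525 \frac{\sqrt{74}}{74}}{46024304} = - \frac{28751525 \sqrt{74}}{3405798496}$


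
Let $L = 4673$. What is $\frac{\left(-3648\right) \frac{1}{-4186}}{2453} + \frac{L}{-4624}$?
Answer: $- \frac{23983350641}{23740212496} \approx -1.0102$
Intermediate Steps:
$\frac{\left(-3648\right) \frac{1}{-4186}}{2453} + \frac{L}{-4624} = \frac{\left(-3648\right) \frac{1}{-4186}}{2453} + \frac{4673}{-4624} = \left(-3648\right) \left(- \frac{1}{4186}\right) \frac{1}{2453} + 4673 \left(- \frac{1}{4624}\right) = \frac{1824}{2093} \cdot \frac{1}{2453} - \frac{4673}{4624} = \frac{1824}{5134129} - \frac{4673}{4624} = - \frac{23983350641}{23740212496}$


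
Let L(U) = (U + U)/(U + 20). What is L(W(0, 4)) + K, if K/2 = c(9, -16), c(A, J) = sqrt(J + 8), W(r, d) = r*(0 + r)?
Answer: 4*I*sqrt(2) ≈ 5.6569*I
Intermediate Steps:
W(r, d) = r**2 (W(r, d) = r*r = r**2)
c(A, J) = sqrt(8 + J)
L(U) = 2*U/(20 + U) (L(U) = (2*U)/(20 + U) = 2*U/(20 + U))
K = 4*I*sqrt(2) (K = 2*sqrt(8 - 16) = 2*sqrt(-8) = 2*(2*I*sqrt(2)) = 4*I*sqrt(2) ≈ 5.6569*I)
L(W(0, 4)) + K = 2*0**2/(20 + 0**2) + 4*I*sqrt(2) = 2*0/(20 + 0) + 4*I*sqrt(2) = 2*0/20 + 4*I*sqrt(2) = 2*0*(1/20) + 4*I*sqrt(2) = 0 + 4*I*sqrt(2) = 4*I*sqrt(2)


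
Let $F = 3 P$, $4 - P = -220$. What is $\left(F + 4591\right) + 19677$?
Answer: $24940$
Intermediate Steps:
$P = 224$ ($P = 4 - -220 = 4 + 220 = 224$)
$F = 672$ ($F = 3 \cdot 224 = 672$)
$\left(F + 4591\right) + 19677 = \left(672 + 4591\right) + 19677 = 5263 + 19677 = 24940$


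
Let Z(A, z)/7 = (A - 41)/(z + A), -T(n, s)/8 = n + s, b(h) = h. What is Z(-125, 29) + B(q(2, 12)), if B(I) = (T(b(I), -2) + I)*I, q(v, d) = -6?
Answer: -16123/48 ≈ -335.90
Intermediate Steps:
T(n, s) = -8*n - 8*s (T(n, s) = -8*(n + s) = -8*n - 8*s)
Z(A, z) = 7*(-41 + A)/(A + z) (Z(A, z) = 7*((A - 41)/(z + A)) = 7*((-41 + A)/(A + z)) = 7*(-41 + A)/(A + z))
B(I) = I*(16 - 7*I) (B(I) = ((-8*I - 8*(-2)) + I)*I = ((-8*I + 16) + I)*I = ((16 - 8*I) + I)*I = (16 - 7*I)*I = I*(16 - 7*I))
Z(-125, 29) + B(q(2, 12)) = 7*(-41 - 125)/(-125 + 29) - 6*(16 - 7*(-6)) = 7*(-166)/(-96) - 6*(16 + 42) = 7*(-1/96)*(-166) - 6*58 = 581/48 - 348 = -16123/48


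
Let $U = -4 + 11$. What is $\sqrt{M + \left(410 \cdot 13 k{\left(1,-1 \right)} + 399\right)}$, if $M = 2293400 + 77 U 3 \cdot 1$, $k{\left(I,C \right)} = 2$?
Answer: $2 \sqrt{576519} \approx 1518.6$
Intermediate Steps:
$U = 7$
$M = 2295017$ ($M = 2293400 + 77 \cdot 7 \cdot 3 \cdot 1 = 2293400 + 77 \cdot 21 \cdot 1 = 2293400 + 77 \cdot 21 = 2293400 + 1617 = 2295017$)
$\sqrt{M + \left(410 \cdot 13 k{\left(1,-1 \right)} + 399\right)} = \sqrt{2295017 + \left(410 \cdot 13 \cdot 2 + 399\right)} = \sqrt{2295017 + \left(410 \cdot 26 + 399\right)} = \sqrt{2295017 + \left(10660 + 399\right)} = \sqrt{2295017 + 11059} = \sqrt{2306076} = 2 \sqrt{576519}$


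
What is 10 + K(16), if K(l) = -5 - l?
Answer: -11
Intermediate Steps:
10 + K(16) = 10 + (-5 - 1*16) = 10 + (-5 - 16) = 10 - 21 = -11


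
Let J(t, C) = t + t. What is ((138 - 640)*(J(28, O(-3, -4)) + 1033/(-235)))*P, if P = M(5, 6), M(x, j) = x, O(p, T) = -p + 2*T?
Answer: -6087754/47 ≈ -1.2953e+5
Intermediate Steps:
J(t, C) = 2*t
P = 5
((138 - 640)*(J(28, O(-3, -4)) + 1033/(-235)))*P = ((138 - 640)*(2*28 + 1033/(-235)))*5 = -502*(56 + 1033*(-1/235))*5 = -502*(56 - 1033/235)*5 = -502*12127/235*5 = -6087754/235*5 = -6087754/47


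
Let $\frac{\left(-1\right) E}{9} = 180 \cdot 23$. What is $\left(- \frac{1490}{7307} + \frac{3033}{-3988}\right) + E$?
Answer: $- \frac{1085796278411}{29140316} \approx -37261.0$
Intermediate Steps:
$E = -37260$ ($E = - 9 \cdot 180 \cdot 23 = \left(-9\right) 4140 = -37260$)
$\left(- \frac{1490}{7307} + \frac{3033}{-3988}\right) + E = \left(- \frac{1490}{7307} + \frac{3033}{-3988}\right) - 37260 = \left(\left(-1490\right) \frac{1}{7307} + 3033 \left(- \frac{1}{3988}\right)\right) - 37260 = \left(- \frac{1490}{7307} - \frac{3033}{3988}\right) - 37260 = - \frac{28104251}{29140316} - 37260 = - \frac{1085796278411}{29140316}$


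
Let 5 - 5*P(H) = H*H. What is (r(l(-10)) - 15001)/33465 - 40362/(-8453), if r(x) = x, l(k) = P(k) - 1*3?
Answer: 1223724911/282879645 ≈ 4.3260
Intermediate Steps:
P(H) = 1 - H**2/5 (P(H) = 1 - H*H/5 = 1 - H**2/5)
l(k) = -2 - k**2/5 (l(k) = (1 - k**2/5) - 1*3 = (1 - k**2/5) - 3 = -2 - k**2/5)
(r(l(-10)) - 15001)/33465 - 40362/(-8453) = ((-2 - 1/5*(-10)**2) - 15001)/33465 - 40362/(-8453) = ((-2 - 1/5*100) - 15001)*(1/33465) - 40362*(-1/8453) = ((-2 - 20) - 15001)*(1/33465) + 40362/8453 = (-22 - 15001)*(1/33465) + 40362/8453 = -15023*1/33465 + 40362/8453 = -15023/33465 + 40362/8453 = 1223724911/282879645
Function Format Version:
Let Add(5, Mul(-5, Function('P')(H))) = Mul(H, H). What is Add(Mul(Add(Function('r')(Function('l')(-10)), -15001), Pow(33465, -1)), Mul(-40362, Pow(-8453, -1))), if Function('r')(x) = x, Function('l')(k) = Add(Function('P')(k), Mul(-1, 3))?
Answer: Rational(1223724911, 282879645) ≈ 4.3260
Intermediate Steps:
Function('P')(H) = Add(1, Mul(Rational(-1, 5), Pow(H, 2))) (Function('P')(H) = Add(1, Mul(Rational(-1, 5), Mul(H, H))) = Add(1, Mul(Rational(-1, 5), Pow(H, 2))))
Function('l')(k) = Add(-2, Mul(Rational(-1, 5), Pow(k, 2))) (Function('l')(k) = Add(Add(1, Mul(Rational(-1, 5), Pow(k, 2))), Mul(-1, 3)) = Add(Add(1, Mul(Rational(-1, 5), Pow(k, 2))), -3) = Add(-2, Mul(Rational(-1, 5), Pow(k, 2))))
Add(Mul(Add(Function('r')(Function('l')(-10)), -15001), Pow(33465, -1)), Mul(-40362, Pow(-8453, -1))) = Add(Mul(Add(Add(-2, Mul(Rational(-1, 5), Pow(-10, 2))), -15001), Pow(33465, -1)), Mul(-40362, Pow(-8453, -1))) = Add(Mul(Add(Add(-2, Mul(Rational(-1, 5), 100)), -15001), Rational(1, 33465)), Mul(-40362, Rational(-1, 8453))) = Add(Mul(Add(Add(-2, -20), -15001), Rational(1, 33465)), Rational(40362, 8453)) = Add(Mul(Add(-22, -15001), Rational(1, 33465)), Rational(40362, 8453)) = Add(Mul(-15023, Rational(1, 33465)), Rational(40362, 8453)) = Add(Rational(-15023, 33465), Rational(40362, 8453)) = Rational(1223724911, 282879645)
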